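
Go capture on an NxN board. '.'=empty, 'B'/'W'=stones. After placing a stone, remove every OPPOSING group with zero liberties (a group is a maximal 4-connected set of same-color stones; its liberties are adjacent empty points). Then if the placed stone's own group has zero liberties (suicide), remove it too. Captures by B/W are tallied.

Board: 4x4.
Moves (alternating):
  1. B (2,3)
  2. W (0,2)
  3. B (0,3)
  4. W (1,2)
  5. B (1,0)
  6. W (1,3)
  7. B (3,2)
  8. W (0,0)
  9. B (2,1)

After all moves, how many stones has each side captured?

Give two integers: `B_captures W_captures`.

Answer: 0 1

Derivation:
Move 1: B@(2,3) -> caps B=0 W=0
Move 2: W@(0,2) -> caps B=0 W=0
Move 3: B@(0,3) -> caps B=0 W=0
Move 4: W@(1,2) -> caps B=0 W=0
Move 5: B@(1,0) -> caps B=0 W=0
Move 6: W@(1,3) -> caps B=0 W=1
Move 7: B@(3,2) -> caps B=0 W=1
Move 8: W@(0,0) -> caps B=0 W=1
Move 9: B@(2,1) -> caps B=0 W=1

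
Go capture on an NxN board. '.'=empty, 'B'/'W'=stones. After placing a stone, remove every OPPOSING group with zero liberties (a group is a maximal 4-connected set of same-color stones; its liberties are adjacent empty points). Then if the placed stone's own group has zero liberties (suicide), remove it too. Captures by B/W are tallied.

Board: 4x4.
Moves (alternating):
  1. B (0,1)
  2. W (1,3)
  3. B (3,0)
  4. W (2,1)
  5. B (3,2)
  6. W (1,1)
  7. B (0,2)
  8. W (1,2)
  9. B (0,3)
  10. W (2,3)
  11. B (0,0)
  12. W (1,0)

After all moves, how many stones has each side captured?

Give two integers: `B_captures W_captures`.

Move 1: B@(0,1) -> caps B=0 W=0
Move 2: W@(1,3) -> caps B=0 W=0
Move 3: B@(3,0) -> caps B=0 W=0
Move 4: W@(2,1) -> caps B=0 W=0
Move 5: B@(3,2) -> caps B=0 W=0
Move 6: W@(1,1) -> caps B=0 W=0
Move 7: B@(0,2) -> caps B=0 W=0
Move 8: W@(1,2) -> caps B=0 W=0
Move 9: B@(0,3) -> caps B=0 W=0
Move 10: W@(2,3) -> caps B=0 W=0
Move 11: B@(0,0) -> caps B=0 W=0
Move 12: W@(1,0) -> caps B=0 W=4

Answer: 0 4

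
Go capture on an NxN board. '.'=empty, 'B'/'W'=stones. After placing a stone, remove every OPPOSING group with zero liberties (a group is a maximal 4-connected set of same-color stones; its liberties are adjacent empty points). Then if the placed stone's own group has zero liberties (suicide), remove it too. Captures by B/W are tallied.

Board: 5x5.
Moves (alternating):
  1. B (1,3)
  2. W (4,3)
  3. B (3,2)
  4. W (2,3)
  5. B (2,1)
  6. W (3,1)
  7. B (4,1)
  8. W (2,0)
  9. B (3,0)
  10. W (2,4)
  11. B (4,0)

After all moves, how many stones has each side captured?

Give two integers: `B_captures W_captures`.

Answer: 1 0

Derivation:
Move 1: B@(1,3) -> caps B=0 W=0
Move 2: W@(4,3) -> caps B=0 W=0
Move 3: B@(3,2) -> caps B=0 W=0
Move 4: W@(2,3) -> caps B=0 W=0
Move 5: B@(2,1) -> caps B=0 W=0
Move 6: W@(3,1) -> caps B=0 W=0
Move 7: B@(4,1) -> caps B=0 W=0
Move 8: W@(2,0) -> caps B=0 W=0
Move 9: B@(3,0) -> caps B=1 W=0
Move 10: W@(2,4) -> caps B=1 W=0
Move 11: B@(4,0) -> caps B=1 W=0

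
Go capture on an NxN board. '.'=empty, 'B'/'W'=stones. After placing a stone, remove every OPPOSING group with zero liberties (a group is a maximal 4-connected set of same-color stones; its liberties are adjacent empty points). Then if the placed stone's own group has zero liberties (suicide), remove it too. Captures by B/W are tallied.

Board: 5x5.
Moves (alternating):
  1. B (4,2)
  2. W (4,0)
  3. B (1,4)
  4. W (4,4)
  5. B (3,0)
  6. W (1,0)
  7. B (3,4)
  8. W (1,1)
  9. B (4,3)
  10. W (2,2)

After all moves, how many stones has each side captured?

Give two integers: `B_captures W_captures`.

Answer: 1 0

Derivation:
Move 1: B@(4,2) -> caps B=0 W=0
Move 2: W@(4,0) -> caps B=0 W=0
Move 3: B@(1,4) -> caps B=0 W=0
Move 4: W@(4,4) -> caps B=0 W=0
Move 5: B@(3,0) -> caps B=0 W=0
Move 6: W@(1,0) -> caps B=0 W=0
Move 7: B@(3,4) -> caps B=0 W=0
Move 8: W@(1,1) -> caps B=0 W=0
Move 9: B@(4,3) -> caps B=1 W=0
Move 10: W@(2,2) -> caps B=1 W=0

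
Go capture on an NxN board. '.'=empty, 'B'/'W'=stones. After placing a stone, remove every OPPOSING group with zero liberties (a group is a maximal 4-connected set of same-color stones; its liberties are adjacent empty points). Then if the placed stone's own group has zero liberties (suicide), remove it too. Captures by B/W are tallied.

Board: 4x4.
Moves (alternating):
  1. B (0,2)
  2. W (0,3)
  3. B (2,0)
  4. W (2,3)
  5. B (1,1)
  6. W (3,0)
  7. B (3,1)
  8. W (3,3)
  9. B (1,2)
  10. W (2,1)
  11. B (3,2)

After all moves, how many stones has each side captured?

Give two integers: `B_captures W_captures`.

Answer: 1 0

Derivation:
Move 1: B@(0,2) -> caps B=0 W=0
Move 2: W@(0,3) -> caps B=0 W=0
Move 3: B@(2,0) -> caps B=0 W=0
Move 4: W@(2,3) -> caps B=0 W=0
Move 5: B@(1,1) -> caps B=0 W=0
Move 6: W@(3,0) -> caps B=0 W=0
Move 7: B@(3,1) -> caps B=1 W=0
Move 8: W@(3,3) -> caps B=1 W=0
Move 9: B@(1,2) -> caps B=1 W=0
Move 10: W@(2,1) -> caps B=1 W=0
Move 11: B@(3,2) -> caps B=1 W=0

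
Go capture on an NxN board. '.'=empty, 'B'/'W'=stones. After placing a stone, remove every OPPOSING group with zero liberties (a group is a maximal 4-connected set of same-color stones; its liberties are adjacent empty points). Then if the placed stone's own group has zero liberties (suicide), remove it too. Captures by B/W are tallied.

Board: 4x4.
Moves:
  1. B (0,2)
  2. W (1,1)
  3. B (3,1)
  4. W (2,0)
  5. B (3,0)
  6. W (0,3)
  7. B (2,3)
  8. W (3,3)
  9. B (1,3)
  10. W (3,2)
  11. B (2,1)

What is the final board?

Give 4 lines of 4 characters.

Answer: ..B.
.W.B
WB.B
BBWW

Derivation:
Move 1: B@(0,2) -> caps B=0 W=0
Move 2: W@(1,1) -> caps B=0 W=0
Move 3: B@(3,1) -> caps B=0 W=0
Move 4: W@(2,0) -> caps B=0 W=0
Move 5: B@(3,0) -> caps B=0 W=0
Move 6: W@(0,3) -> caps B=0 W=0
Move 7: B@(2,3) -> caps B=0 W=0
Move 8: W@(3,3) -> caps B=0 W=0
Move 9: B@(1,3) -> caps B=1 W=0
Move 10: W@(3,2) -> caps B=1 W=0
Move 11: B@(2,1) -> caps B=1 W=0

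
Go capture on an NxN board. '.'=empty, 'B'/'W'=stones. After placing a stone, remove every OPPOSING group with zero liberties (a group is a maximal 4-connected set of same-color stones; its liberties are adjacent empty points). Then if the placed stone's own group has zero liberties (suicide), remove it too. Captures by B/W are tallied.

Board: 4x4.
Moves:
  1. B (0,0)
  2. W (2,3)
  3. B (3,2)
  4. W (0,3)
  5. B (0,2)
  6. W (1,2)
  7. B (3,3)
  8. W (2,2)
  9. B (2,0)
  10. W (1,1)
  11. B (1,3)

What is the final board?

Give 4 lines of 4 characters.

Answer: B.B.
.WWB
B.WW
..BB

Derivation:
Move 1: B@(0,0) -> caps B=0 W=0
Move 2: W@(2,3) -> caps B=0 W=0
Move 3: B@(3,2) -> caps B=0 W=0
Move 4: W@(0,3) -> caps B=0 W=0
Move 5: B@(0,2) -> caps B=0 W=0
Move 6: W@(1,2) -> caps B=0 W=0
Move 7: B@(3,3) -> caps B=0 W=0
Move 8: W@(2,2) -> caps B=0 W=0
Move 9: B@(2,0) -> caps B=0 W=0
Move 10: W@(1,1) -> caps B=0 W=0
Move 11: B@(1,3) -> caps B=1 W=0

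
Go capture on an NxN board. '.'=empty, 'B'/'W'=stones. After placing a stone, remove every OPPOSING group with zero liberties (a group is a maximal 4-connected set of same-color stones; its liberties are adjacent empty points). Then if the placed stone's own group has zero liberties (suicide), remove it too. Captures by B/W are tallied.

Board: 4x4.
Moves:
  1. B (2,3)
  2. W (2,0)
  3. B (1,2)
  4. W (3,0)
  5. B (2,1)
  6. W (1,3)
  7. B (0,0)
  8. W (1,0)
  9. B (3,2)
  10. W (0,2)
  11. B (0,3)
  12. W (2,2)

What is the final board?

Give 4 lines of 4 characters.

Answer: B.WB
W.B.
WB.B
W.B.

Derivation:
Move 1: B@(2,3) -> caps B=0 W=0
Move 2: W@(2,0) -> caps B=0 W=0
Move 3: B@(1,2) -> caps B=0 W=0
Move 4: W@(3,0) -> caps B=0 W=0
Move 5: B@(2,1) -> caps B=0 W=0
Move 6: W@(1,3) -> caps B=0 W=0
Move 7: B@(0,0) -> caps B=0 W=0
Move 8: W@(1,0) -> caps B=0 W=0
Move 9: B@(3,2) -> caps B=0 W=0
Move 10: W@(0,2) -> caps B=0 W=0
Move 11: B@(0,3) -> caps B=1 W=0
Move 12: W@(2,2) -> caps B=1 W=0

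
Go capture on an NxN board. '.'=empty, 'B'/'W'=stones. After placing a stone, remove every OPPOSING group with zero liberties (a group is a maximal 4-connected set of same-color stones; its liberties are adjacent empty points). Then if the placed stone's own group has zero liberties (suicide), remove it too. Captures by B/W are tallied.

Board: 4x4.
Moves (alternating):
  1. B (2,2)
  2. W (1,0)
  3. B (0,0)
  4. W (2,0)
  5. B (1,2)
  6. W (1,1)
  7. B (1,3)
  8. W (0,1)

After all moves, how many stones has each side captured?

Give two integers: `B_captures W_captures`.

Answer: 0 1

Derivation:
Move 1: B@(2,2) -> caps B=0 W=0
Move 2: W@(1,0) -> caps B=0 W=0
Move 3: B@(0,0) -> caps B=0 W=0
Move 4: W@(2,0) -> caps B=0 W=0
Move 5: B@(1,2) -> caps B=0 W=0
Move 6: W@(1,1) -> caps B=0 W=0
Move 7: B@(1,3) -> caps B=0 W=0
Move 8: W@(0,1) -> caps B=0 W=1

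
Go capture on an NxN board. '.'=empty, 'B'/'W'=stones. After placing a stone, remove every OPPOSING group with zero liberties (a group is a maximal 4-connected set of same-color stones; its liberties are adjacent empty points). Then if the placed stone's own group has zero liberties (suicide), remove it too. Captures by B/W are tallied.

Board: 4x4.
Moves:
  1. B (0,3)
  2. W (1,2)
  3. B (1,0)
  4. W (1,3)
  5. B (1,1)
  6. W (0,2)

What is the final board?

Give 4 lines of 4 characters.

Answer: ..W.
BBWW
....
....

Derivation:
Move 1: B@(0,3) -> caps B=0 W=0
Move 2: W@(1,2) -> caps B=0 W=0
Move 3: B@(1,0) -> caps B=0 W=0
Move 4: W@(1,3) -> caps B=0 W=0
Move 5: B@(1,1) -> caps B=0 W=0
Move 6: W@(0,2) -> caps B=0 W=1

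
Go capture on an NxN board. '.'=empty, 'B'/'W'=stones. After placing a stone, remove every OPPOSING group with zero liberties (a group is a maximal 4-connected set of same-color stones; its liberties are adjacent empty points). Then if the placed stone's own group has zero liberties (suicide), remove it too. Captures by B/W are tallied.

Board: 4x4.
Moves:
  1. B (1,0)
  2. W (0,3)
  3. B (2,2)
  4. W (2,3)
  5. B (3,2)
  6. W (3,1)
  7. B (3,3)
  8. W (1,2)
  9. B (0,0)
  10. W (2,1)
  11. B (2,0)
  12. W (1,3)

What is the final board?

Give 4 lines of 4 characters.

Answer: B..W
B.WW
BW.W
.W..

Derivation:
Move 1: B@(1,0) -> caps B=0 W=0
Move 2: W@(0,3) -> caps B=0 W=0
Move 3: B@(2,2) -> caps B=0 W=0
Move 4: W@(2,3) -> caps B=0 W=0
Move 5: B@(3,2) -> caps B=0 W=0
Move 6: W@(3,1) -> caps B=0 W=0
Move 7: B@(3,3) -> caps B=0 W=0
Move 8: W@(1,2) -> caps B=0 W=0
Move 9: B@(0,0) -> caps B=0 W=0
Move 10: W@(2,1) -> caps B=0 W=3
Move 11: B@(2,0) -> caps B=0 W=3
Move 12: W@(1,3) -> caps B=0 W=3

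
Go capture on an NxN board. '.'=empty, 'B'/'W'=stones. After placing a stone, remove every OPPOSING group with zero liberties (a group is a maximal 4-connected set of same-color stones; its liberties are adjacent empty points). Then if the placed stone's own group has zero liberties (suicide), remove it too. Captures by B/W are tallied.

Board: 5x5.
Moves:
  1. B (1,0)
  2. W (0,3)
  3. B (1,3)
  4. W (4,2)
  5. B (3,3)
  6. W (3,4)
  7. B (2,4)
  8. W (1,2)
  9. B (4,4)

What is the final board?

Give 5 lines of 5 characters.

Move 1: B@(1,0) -> caps B=0 W=0
Move 2: W@(0,3) -> caps B=0 W=0
Move 3: B@(1,3) -> caps B=0 W=0
Move 4: W@(4,2) -> caps B=0 W=0
Move 5: B@(3,3) -> caps B=0 W=0
Move 6: W@(3,4) -> caps B=0 W=0
Move 7: B@(2,4) -> caps B=0 W=0
Move 8: W@(1,2) -> caps B=0 W=0
Move 9: B@(4,4) -> caps B=1 W=0

Answer: ...W.
B.WB.
....B
...B.
..W.B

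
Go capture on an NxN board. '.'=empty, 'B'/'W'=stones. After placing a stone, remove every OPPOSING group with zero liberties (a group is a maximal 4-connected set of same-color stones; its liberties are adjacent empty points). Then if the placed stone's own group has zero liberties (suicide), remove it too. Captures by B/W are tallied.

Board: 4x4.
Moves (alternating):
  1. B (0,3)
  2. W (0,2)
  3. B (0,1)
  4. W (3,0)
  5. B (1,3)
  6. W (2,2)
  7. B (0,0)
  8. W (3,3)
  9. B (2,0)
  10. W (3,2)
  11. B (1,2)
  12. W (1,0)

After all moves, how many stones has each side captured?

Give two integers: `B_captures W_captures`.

Move 1: B@(0,3) -> caps B=0 W=0
Move 2: W@(0,2) -> caps B=0 W=0
Move 3: B@(0,1) -> caps B=0 W=0
Move 4: W@(3,0) -> caps B=0 W=0
Move 5: B@(1,3) -> caps B=0 W=0
Move 6: W@(2,2) -> caps B=0 W=0
Move 7: B@(0,0) -> caps B=0 W=0
Move 8: W@(3,3) -> caps B=0 W=0
Move 9: B@(2,0) -> caps B=0 W=0
Move 10: W@(3,2) -> caps B=0 W=0
Move 11: B@(1,2) -> caps B=1 W=0
Move 12: W@(1,0) -> caps B=1 W=0

Answer: 1 0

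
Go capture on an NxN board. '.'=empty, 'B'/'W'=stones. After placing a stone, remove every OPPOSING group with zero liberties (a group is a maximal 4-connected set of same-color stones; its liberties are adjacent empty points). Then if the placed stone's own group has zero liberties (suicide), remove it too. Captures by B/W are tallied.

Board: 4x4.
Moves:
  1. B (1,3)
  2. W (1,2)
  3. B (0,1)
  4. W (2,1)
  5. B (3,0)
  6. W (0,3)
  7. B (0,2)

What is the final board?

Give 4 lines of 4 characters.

Move 1: B@(1,3) -> caps B=0 W=0
Move 2: W@(1,2) -> caps B=0 W=0
Move 3: B@(0,1) -> caps B=0 W=0
Move 4: W@(2,1) -> caps B=0 W=0
Move 5: B@(3,0) -> caps B=0 W=0
Move 6: W@(0,3) -> caps B=0 W=0
Move 7: B@(0,2) -> caps B=1 W=0

Answer: .BB.
..WB
.W..
B...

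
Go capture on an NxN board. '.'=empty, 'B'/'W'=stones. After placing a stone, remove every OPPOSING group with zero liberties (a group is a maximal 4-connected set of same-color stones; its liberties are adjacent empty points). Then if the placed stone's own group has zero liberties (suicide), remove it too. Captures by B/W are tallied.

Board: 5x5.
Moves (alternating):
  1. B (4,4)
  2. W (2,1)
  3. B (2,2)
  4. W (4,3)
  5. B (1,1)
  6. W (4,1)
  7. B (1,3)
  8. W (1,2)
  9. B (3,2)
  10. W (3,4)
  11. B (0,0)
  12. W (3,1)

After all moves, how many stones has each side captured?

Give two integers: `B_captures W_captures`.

Move 1: B@(4,4) -> caps B=0 W=0
Move 2: W@(2,1) -> caps B=0 W=0
Move 3: B@(2,2) -> caps B=0 W=0
Move 4: W@(4,3) -> caps B=0 W=0
Move 5: B@(1,1) -> caps B=0 W=0
Move 6: W@(4,1) -> caps B=0 W=0
Move 7: B@(1,3) -> caps B=0 W=0
Move 8: W@(1,2) -> caps B=0 W=0
Move 9: B@(3,2) -> caps B=0 W=0
Move 10: W@(3,4) -> caps B=0 W=1
Move 11: B@(0,0) -> caps B=0 W=1
Move 12: W@(3,1) -> caps B=0 W=1

Answer: 0 1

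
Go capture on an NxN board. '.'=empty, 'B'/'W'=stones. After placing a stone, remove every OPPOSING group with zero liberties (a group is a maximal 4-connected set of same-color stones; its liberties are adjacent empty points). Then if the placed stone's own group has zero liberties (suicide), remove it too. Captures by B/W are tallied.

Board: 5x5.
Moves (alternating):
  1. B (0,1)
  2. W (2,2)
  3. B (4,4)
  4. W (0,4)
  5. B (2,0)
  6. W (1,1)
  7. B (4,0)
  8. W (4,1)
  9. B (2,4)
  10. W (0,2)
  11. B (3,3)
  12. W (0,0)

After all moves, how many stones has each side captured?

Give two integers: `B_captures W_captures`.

Move 1: B@(0,1) -> caps B=0 W=0
Move 2: W@(2,2) -> caps B=0 W=0
Move 3: B@(4,4) -> caps B=0 W=0
Move 4: W@(0,4) -> caps B=0 W=0
Move 5: B@(2,0) -> caps B=0 W=0
Move 6: W@(1,1) -> caps B=0 W=0
Move 7: B@(4,0) -> caps B=0 W=0
Move 8: W@(4,1) -> caps B=0 W=0
Move 9: B@(2,4) -> caps B=0 W=0
Move 10: W@(0,2) -> caps B=0 W=0
Move 11: B@(3,3) -> caps B=0 W=0
Move 12: W@(0,0) -> caps B=0 W=1

Answer: 0 1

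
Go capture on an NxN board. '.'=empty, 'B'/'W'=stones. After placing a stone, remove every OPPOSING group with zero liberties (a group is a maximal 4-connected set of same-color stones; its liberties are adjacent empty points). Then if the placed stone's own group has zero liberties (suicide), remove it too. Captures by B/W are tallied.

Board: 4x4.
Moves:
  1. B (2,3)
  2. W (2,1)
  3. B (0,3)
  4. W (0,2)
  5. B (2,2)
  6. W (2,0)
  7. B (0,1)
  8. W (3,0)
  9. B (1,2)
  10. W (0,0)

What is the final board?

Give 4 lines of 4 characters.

Move 1: B@(2,3) -> caps B=0 W=0
Move 2: W@(2,1) -> caps B=0 W=0
Move 3: B@(0,3) -> caps B=0 W=0
Move 4: W@(0,2) -> caps B=0 W=0
Move 5: B@(2,2) -> caps B=0 W=0
Move 6: W@(2,0) -> caps B=0 W=0
Move 7: B@(0,1) -> caps B=0 W=0
Move 8: W@(3,0) -> caps B=0 W=0
Move 9: B@(1,2) -> caps B=1 W=0
Move 10: W@(0,0) -> caps B=1 W=0

Answer: WB.B
..B.
WWBB
W...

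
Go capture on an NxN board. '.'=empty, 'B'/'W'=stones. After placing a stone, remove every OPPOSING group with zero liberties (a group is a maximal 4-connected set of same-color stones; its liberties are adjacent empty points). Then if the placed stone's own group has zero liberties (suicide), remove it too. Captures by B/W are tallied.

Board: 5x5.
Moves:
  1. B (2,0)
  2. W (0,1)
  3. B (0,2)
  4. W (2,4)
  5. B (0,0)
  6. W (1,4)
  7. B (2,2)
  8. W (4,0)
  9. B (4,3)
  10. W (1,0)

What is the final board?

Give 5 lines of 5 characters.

Answer: .WB..
W...W
B.B.W
.....
W..B.

Derivation:
Move 1: B@(2,0) -> caps B=0 W=0
Move 2: W@(0,1) -> caps B=0 W=0
Move 3: B@(0,2) -> caps B=0 W=0
Move 4: W@(2,4) -> caps B=0 W=0
Move 5: B@(0,0) -> caps B=0 W=0
Move 6: W@(1,4) -> caps B=0 W=0
Move 7: B@(2,2) -> caps B=0 W=0
Move 8: W@(4,0) -> caps B=0 W=0
Move 9: B@(4,3) -> caps B=0 W=0
Move 10: W@(1,0) -> caps B=0 W=1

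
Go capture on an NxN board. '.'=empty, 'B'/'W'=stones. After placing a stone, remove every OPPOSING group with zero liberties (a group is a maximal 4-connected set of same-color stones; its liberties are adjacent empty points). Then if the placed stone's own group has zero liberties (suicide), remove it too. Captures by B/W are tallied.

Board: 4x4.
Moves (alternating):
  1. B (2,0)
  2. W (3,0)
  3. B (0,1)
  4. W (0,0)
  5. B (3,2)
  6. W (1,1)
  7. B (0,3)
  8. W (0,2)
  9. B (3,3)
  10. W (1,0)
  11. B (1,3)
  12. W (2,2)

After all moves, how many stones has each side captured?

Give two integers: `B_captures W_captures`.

Answer: 0 1

Derivation:
Move 1: B@(2,0) -> caps B=0 W=0
Move 2: W@(3,0) -> caps B=0 W=0
Move 3: B@(0,1) -> caps B=0 W=0
Move 4: W@(0,0) -> caps B=0 W=0
Move 5: B@(3,2) -> caps B=0 W=0
Move 6: W@(1,1) -> caps B=0 W=0
Move 7: B@(0,3) -> caps B=0 W=0
Move 8: W@(0,2) -> caps B=0 W=1
Move 9: B@(3,3) -> caps B=0 W=1
Move 10: W@(1,0) -> caps B=0 W=1
Move 11: B@(1,3) -> caps B=0 W=1
Move 12: W@(2,2) -> caps B=0 W=1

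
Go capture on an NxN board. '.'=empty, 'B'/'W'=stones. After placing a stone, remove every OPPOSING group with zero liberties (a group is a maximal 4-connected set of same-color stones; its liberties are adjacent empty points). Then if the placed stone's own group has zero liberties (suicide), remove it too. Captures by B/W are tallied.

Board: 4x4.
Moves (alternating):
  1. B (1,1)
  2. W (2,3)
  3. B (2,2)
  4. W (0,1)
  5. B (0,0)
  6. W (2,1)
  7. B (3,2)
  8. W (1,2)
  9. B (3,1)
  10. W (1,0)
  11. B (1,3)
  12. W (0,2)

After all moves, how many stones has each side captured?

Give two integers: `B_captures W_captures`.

Answer: 0 2

Derivation:
Move 1: B@(1,1) -> caps B=0 W=0
Move 2: W@(2,3) -> caps B=0 W=0
Move 3: B@(2,2) -> caps B=0 W=0
Move 4: W@(0,1) -> caps B=0 W=0
Move 5: B@(0,0) -> caps B=0 W=0
Move 6: W@(2,1) -> caps B=0 W=0
Move 7: B@(3,2) -> caps B=0 W=0
Move 8: W@(1,2) -> caps B=0 W=0
Move 9: B@(3,1) -> caps B=0 W=0
Move 10: W@(1,0) -> caps B=0 W=2
Move 11: B@(1,3) -> caps B=0 W=2
Move 12: W@(0,2) -> caps B=0 W=2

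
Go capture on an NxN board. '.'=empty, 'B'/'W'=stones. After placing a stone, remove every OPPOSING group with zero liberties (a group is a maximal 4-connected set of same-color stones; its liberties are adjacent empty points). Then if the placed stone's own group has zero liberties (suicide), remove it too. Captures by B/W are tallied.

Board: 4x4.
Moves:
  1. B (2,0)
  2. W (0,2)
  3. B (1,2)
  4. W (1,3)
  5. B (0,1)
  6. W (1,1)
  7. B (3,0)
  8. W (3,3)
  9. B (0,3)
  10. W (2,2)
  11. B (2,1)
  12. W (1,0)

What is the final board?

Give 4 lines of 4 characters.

Move 1: B@(2,0) -> caps B=0 W=0
Move 2: W@(0,2) -> caps B=0 W=0
Move 3: B@(1,2) -> caps B=0 W=0
Move 4: W@(1,3) -> caps B=0 W=0
Move 5: B@(0,1) -> caps B=0 W=0
Move 6: W@(1,1) -> caps B=0 W=0
Move 7: B@(3,0) -> caps B=0 W=0
Move 8: W@(3,3) -> caps B=0 W=0
Move 9: B@(0,3) -> caps B=1 W=0
Move 10: W@(2,2) -> caps B=1 W=0
Move 11: B@(2,1) -> caps B=1 W=0
Move 12: W@(1,0) -> caps B=1 W=0

Answer: .B.B
WWBW
BBW.
B..W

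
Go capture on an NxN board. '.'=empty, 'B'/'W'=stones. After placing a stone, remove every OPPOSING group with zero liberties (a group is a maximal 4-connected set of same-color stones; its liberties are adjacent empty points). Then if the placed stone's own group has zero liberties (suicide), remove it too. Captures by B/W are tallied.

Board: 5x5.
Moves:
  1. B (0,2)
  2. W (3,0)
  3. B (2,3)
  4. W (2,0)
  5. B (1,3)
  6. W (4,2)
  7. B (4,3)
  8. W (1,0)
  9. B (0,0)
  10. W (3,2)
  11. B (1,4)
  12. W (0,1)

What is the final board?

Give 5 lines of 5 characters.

Move 1: B@(0,2) -> caps B=0 W=0
Move 2: W@(3,0) -> caps B=0 W=0
Move 3: B@(2,3) -> caps B=0 W=0
Move 4: W@(2,0) -> caps B=0 W=0
Move 5: B@(1,3) -> caps B=0 W=0
Move 6: W@(4,2) -> caps B=0 W=0
Move 7: B@(4,3) -> caps B=0 W=0
Move 8: W@(1,0) -> caps B=0 W=0
Move 9: B@(0,0) -> caps B=0 W=0
Move 10: W@(3,2) -> caps B=0 W=0
Move 11: B@(1,4) -> caps B=0 W=0
Move 12: W@(0,1) -> caps B=0 W=1

Answer: .WB..
W..BB
W..B.
W.W..
..WB.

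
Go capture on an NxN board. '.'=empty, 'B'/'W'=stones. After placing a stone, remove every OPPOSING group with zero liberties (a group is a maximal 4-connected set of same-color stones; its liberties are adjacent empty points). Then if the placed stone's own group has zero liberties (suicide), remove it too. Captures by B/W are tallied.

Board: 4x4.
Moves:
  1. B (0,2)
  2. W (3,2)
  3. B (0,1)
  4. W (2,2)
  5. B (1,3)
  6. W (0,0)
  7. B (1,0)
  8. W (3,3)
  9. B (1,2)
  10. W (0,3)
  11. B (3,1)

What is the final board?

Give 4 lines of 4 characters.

Answer: .BB.
B.BB
..W.
.BWW

Derivation:
Move 1: B@(0,2) -> caps B=0 W=0
Move 2: W@(3,2) -> caps B=0 W=0
Move 3: B@(0,1) -> caps B=0 W=0
Move 4: W@(2,2) -> caps B=0 W=0
Move 5: B@(1,3) -> caps B=0 W=0
Move 6: W@(0,0) -> caps B=0 W=0
Move 7: B@(1,0) -> caps B=1 W=0
Move 8: W@(3,3) -> caps B=1 W=0
Move 9: B@(1,2) -> caps B=1 W=0
Move 10: W@(0,3) -> caps B=1 W=0
Move 11: B@(3,1) -> caps B=1 W=0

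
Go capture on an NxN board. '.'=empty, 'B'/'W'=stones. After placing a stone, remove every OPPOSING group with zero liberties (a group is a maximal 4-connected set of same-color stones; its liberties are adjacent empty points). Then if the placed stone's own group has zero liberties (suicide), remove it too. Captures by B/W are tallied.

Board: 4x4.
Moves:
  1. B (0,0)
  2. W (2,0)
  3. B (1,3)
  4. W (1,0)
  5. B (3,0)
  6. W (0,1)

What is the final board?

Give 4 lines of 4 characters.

Move 1: B@(0,0) -> caps B=0 W=0
Move 2: W@(2,0) -> caps B=0 W=0
Move 3: B@(1,3) -> caps B=0 W=0
Move 4: W@(1,0) -> caps B=0 W=0
Move 5: B@(3,0) -> caps B=0 W=0
Move 6: W@(0,1) -> caps B=0 W=1

Answer: .W..
W..B
W...
B...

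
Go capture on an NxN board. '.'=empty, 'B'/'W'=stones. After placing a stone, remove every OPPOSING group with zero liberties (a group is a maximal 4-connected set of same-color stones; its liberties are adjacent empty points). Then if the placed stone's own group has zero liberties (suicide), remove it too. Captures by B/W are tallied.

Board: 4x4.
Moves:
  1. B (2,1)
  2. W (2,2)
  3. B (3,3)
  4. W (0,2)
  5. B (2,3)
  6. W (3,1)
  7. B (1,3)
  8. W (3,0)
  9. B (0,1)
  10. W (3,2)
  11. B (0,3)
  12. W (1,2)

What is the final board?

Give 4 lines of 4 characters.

Move 1: B@(2,1) -> caps B=0 W=0
Move 2: W@(2,2) -> caps B=0 W=0
Move 3: B@(3,3) -> caps B=0 W=0
Move 4: W@(0,2) -> caps B=0 W=0
Move 5: B@(2,3) -> caps B=0 W=0
Move 6: W@(3,1) -> caps B=0 W=0
Move 7: B@(1,3) -> caps B=0 W=0
Move 8: W@(3,0) -> caps B=0 W=0
Move 9: B@(0,1) -> caps B=0 W=0
Move 10: W@(3,2) -> caps B=0 W=0
Move 11: B@(0,3) -> caps B=0 W=0
Move 12: W@(1,2) -> caps B=0 W=4

Answer: .BW.
..W.
.BW.
WWW.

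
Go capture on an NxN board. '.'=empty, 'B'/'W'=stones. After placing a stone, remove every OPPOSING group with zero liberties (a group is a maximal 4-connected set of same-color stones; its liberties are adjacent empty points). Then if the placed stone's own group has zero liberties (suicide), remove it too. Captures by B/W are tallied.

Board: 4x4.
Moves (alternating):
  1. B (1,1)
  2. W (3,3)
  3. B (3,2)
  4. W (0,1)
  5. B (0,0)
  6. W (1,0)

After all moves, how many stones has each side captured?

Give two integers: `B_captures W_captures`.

Move 1: B@(1,1) -> caps B=0 W=0
Move 2: W@(3,3) -> caps B=0 W=0
Move 3: B@(3,2) -> caps B=0 W=0
Move 4: W@(0,1) -> caps B=0 W=0
Move 5: B@(0,0) -> caps B=0 W=0
Move 6: W@(1,0) -> caps B=0 W=1

Answer: 0 1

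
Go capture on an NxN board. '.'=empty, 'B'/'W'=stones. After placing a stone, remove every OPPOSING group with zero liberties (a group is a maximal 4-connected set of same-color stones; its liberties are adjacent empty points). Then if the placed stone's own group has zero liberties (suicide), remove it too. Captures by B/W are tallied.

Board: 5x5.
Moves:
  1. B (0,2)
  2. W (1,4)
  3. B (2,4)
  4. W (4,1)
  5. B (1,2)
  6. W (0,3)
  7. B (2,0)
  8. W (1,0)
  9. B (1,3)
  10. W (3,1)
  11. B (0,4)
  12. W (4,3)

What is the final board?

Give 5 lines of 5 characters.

Move 1: B@(0,2) -> caps B=0 W=0
Move 2: W@(1,4) -> caps B=0 W=0
Move 3: B@(2,4) -> caps B=0 W=0
Move 4: W@(4,1) -> caps B=0 W=0
Move 5: B@(1,2) -> caps B=0 W=0
Move 6: W@(0,3) -> caps B=0 W=0
Move 7: B@(2,0) -> caps B=0 W=0
Move 8: W@(1,0) -> caps B=0 W=0
Move 9: B@(1,3) -> caps B=0 W=0
Move 10: W@(3,1) -> caps B=0 W=0
Move 11: B@(0,4) -> caps B=2 W=0
Move 12: W@(4,3) -> caps B=2 W=0

Answer: ..B.B
W.BB.
B...B
.W...
.W.W.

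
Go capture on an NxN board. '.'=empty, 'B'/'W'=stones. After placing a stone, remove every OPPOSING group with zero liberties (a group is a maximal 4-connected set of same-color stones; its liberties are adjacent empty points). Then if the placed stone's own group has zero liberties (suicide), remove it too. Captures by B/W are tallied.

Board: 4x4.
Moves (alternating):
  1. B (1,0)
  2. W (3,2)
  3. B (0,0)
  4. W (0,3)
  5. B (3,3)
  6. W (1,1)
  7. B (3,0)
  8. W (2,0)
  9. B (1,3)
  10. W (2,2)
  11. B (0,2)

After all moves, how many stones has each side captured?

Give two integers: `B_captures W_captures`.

Move 1: B@(1,0) -> caps B=0 W=0
Move 2: W@(3,2) -> caps B=0 W=0
Move 3: B@(0,0) -> caps B=0 W=0
Move 4: W@(0,3) -> caps B=0 W=0
Move 5: B@(3,3) -> caps B=0 W=0
Move 6: W@(1,1) -> caps B=0 W=0
Move 7: B@(3,0) -> caps B=0 W=0
Move 8: W@(2,0) -> caps B=0 W=0
Move 9: B@(1,3) -> caps B=0 W=0
Move 10: W@(2,2) -> caps B=0 W=0
Move 11: B@(0,2) -> caps B=1 W=0

Answer: 1 0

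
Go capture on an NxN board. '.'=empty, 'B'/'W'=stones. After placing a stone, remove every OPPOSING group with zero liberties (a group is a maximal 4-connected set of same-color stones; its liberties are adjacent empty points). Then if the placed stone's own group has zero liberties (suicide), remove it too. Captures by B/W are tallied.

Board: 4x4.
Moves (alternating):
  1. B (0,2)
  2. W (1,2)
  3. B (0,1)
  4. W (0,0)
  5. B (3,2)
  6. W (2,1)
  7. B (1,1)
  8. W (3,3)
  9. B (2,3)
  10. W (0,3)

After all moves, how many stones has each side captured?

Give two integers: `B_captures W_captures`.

Answer: 1 0

Derivation:
Move 1: B@(0,2) -> caps B=0 W=0
Move 2: W@(1,2) -> caps B=0 W=0
Move 3: B@(0,1) -> caps B=0 W=0
Move 4: W@(0,0) -> caps B=0 W=0
Move 5: B@(3,2) -> caps B=0 W=0
Move 6: W@(2,1) -> caps B=0 W=0
Move 7: B@(1,1) -> caps B=0 W=0
Move 8: W@(3,3) -> caps B=0 W=0
Move 9: B@(2,3) -> caps B=1 W=0
Move 10: W@(0,3) -> caps B=1 W=0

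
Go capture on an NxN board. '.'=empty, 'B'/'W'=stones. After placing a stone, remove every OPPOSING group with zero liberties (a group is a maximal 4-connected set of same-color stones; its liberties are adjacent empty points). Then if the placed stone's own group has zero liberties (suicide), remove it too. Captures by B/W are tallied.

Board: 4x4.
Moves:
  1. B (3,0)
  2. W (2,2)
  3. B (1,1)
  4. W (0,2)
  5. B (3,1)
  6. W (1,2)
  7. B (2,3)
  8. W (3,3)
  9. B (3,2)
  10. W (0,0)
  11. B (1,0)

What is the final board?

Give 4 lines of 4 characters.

Answer: W.W.
BBW.
..WB
BBB.

Derivation:
Move 1: B@(3,0) -> caps B=0 W=0
Move 2: W@(2,2) -> caps B=0 W=0
Move 3: B@(1,1) -> caps B=0 W=0
Move 4: W@(0,2) -> caps B=0 W=0
Move 5: B@(3,1) -> caps B=0 W=0
Move 6: W@(1,2) -> caps B=0 W=0
Move 7: B@(2,3) -> caps B=0 W=0
Move 8: W@(3,3) -> caps B=0 W=0
Move 9: B@(3,2) -> caps B=1 W=0
Move 10: W@(0,0) -> caps B=1 W=0
Move 11: B@(1,0) -> caps B=1 W=0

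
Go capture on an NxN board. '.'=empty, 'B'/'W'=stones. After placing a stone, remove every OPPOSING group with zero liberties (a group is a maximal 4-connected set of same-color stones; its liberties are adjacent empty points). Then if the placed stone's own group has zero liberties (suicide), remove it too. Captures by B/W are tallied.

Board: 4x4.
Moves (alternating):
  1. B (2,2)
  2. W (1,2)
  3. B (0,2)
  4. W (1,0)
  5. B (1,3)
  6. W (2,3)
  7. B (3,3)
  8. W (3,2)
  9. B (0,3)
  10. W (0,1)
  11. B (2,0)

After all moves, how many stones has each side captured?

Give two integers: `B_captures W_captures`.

Answer: 1 0

Derivation:
Move 1: B@(2,2) -> caps B=0 W=0
Move 2: W@(1,2) -> caps B=0 W=0
Move 3: B@(0,2) -> caps B=0 W=0
Move 4: W@(1,0) -> caps B=0 W=0
Move 5: B@(1,3) -> caps B=0 W=0
Move 6: W@(2,3) -> caps B=0 W=0
Move 7: B@(3,3) -> caps B=1 W=0
Move 8: W@(3,2) -> caps B=1 W=0
Move 9: B@(0,3) -> caps B=1 W=0
Move 10: W@(0,1) -> caps B=1 W=0
Move 11: B@(2,0) -> caps B=1 W=0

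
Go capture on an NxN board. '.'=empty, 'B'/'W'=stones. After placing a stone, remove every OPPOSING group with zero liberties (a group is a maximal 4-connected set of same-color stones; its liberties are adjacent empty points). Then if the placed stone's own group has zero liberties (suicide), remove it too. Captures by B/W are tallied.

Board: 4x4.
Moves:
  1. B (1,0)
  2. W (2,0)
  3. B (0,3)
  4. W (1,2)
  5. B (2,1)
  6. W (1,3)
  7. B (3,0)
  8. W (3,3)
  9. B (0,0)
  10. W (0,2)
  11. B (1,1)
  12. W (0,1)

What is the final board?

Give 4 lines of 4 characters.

Answer: BWW.
BBWW
.B..
B..W

Derivation:
Move 1: B@(1,0) -> caps B=0 W=0
Move 2: W@(2,0) -> caps B=0 W=0
Move 3: B@(0,3) -> caps B=0 W=0
Move 4: W@(1,2) -> caps B=0 W=0
Move 5: B@(2,1) -> caps B=0 W=0
Move 6: W@(1,3) -> caps B=0 W=0
Move 7: B@(3,0) -> caps B=1 W=0
Move 8: W@(3,3) -> caps B=1 W=0
Move 9: B@(0,0) -> caps B=1 W=0
Move 10: W@(0,2) -> caps B=1 W=1
Move 11: B@(1,1) -> caps B=1 W=1
Move 12: W@(0,1) -> caps B=1 W=1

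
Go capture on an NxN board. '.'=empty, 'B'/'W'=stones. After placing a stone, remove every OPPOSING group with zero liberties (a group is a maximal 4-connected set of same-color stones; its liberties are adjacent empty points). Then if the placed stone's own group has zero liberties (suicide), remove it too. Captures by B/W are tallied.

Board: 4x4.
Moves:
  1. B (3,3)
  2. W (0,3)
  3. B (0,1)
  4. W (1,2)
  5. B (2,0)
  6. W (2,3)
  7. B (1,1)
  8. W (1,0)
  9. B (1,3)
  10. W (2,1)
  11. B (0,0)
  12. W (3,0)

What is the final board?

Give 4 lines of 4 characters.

Move 1: B@(3,3) -> caps B=0 W=0
Move 2: W@(0,3) -> caps B=0 W=0
Move 3: B@(0,1) -> caps B=0 W=0
Move 4: W@(1,2) -> caps B=0 W=0
Move 5: B@(2,0) -> caps B=0 W=0
Move 6: W@(2,3) -> caps B=0 W=0
Move 7: B@(1,1) -> caps B=0 W=0
Move 8: W@(1,0) -> caps B=0 W=0
Move 9: B@(1,3) -> caps B=0 W=0
Move 10: W@(2,1) -> caps B=0 W=0
Move 11: B@(0,0) -> caps B=1 W=0
Move 12: W@(3,0) -> caps B=1 W=0

Answer: BB.W
.BW.
BW.W
W..B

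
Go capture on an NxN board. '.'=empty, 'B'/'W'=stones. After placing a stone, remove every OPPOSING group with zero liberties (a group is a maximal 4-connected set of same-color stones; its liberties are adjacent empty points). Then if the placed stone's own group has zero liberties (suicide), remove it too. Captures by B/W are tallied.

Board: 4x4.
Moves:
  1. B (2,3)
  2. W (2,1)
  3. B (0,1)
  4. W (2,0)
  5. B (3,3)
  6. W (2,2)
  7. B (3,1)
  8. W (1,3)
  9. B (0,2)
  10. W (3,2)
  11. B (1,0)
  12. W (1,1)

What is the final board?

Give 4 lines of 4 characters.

Move 1: B@(2,3) -> caps B=0 W=0
Move 2: W@(2,1) -> caps B=0 W=0
Move 3: B@(0,1) -> caps B=0 W=0
Move 4: W@(2,0) -> caps B=0 W=0
Move 5: B@(3,3) -> caps B=0 W=0
Move 6: W@(2,2) -> caps B=0 W=0
Move 7: B@(3,1) -> caps B=0 W=0
Move 8: W@(1,3) -> caps B=0 W=0
Move 9: B@(0,2) -> caps B=0 W=0
Move 10: W@(3,2) -> caps B=0 W=2
Move 11: B@(1,0) -> caps B=0 W=2
Move 12: W@(1,1) -> caps B=0 W=2

Answer: .BB.
BW.W
WWW.
.BW.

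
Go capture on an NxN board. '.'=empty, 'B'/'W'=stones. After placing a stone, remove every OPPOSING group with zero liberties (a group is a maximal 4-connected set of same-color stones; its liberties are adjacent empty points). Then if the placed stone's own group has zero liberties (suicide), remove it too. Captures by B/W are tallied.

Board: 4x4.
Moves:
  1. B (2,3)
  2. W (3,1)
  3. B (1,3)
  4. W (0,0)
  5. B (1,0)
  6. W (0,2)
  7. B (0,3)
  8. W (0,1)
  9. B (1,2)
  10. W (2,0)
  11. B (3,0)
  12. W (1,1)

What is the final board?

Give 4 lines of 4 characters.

Answer: WWWB
.WBB
W..B
.W..

Derivation:
Move 1: B@(2,3) -> caps B=0 W=0
Move 2: W@(3,1) -> caps B=0 W=0
Move 3: B@(1,3) -> caps B=0 W=0
Move 4: W@(0,0) -> caps B=0 W=0
Move 5: B@(1,0) -> caps B=0 W=0
Move 6: W@(0,2) -> caps B=0 W=0
Move 7: B@(0,3) -> caps B=0 W=0
Move 8: W@(0,1) -> caps B=0 W=0
Move 9: B@(1,2) -> caps B=0 W=0
Move 10: W@(2,0) -> caps B=0 W=0
Move 11: B@(3,0) -> caps B=0 W=0
Move 12: W@(1,1) -> caps B=0 W=1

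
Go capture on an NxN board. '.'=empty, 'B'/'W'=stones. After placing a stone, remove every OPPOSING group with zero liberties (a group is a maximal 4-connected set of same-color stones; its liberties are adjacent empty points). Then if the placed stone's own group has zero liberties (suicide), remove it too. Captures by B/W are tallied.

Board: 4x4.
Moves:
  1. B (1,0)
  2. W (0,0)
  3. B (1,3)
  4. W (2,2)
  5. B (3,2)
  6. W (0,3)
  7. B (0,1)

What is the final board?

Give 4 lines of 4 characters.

Move 1: B@(1,0) -> caps B=0 W=0
Move 2: W@(0,0) -> caps B=0 W=0
Move 3: B@(1,3) -> caps B=0 W=0
Move 4: W@(2,2) -> caps B=0 W=0
Move 5: B@(3,2) -> caps B=0 W=0
Move 6: W@(0,3) -> caps B=0 W=0
Move 7: B@(0,1) -> caps B=1 W=0

Answer: .B.W
B..B
..W.
..B.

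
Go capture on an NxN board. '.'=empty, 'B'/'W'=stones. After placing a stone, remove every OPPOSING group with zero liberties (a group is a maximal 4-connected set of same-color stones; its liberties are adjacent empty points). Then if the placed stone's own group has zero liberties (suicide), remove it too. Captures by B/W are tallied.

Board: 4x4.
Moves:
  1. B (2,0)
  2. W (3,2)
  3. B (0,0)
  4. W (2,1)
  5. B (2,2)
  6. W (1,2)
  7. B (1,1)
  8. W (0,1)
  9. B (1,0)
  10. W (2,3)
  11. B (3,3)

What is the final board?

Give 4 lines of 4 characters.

Answer: BW..
BBW.
BW.W
..W.

Derivation:
Move 1: B@(2,0) -> caps B=0 W=0
Move 2: W@(3,2) -> caps B=0 W=0
Move 3: B@(0,0) -> caps B=0 W=0
Move 4: W@(2,1) -> caps B=0 W=0
Move 5: B@(2,2) -> caps B=0 W=0
Move 6: W@(1,2) -> caps B=0 W=0
Move 7: B@(1,1) -> caps B=0 W=0
Move 8: W@(0,1) -> caps B=0 W=0
Move 9: B@(1,0) -> caps B=0 W=0
Move 10: W@(2,3) -> caps B=0 W=1
Move 11: B@(3,3) -> caps B=0 W=1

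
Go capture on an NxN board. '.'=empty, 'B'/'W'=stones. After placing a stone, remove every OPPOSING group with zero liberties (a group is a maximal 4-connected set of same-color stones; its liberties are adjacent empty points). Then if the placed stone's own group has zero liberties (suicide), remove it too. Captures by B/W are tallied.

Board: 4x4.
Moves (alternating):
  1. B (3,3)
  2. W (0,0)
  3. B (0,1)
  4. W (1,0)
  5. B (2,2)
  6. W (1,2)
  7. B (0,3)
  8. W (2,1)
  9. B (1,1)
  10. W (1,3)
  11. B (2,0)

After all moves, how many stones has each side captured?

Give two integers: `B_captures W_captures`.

Answer: 2 0

Derivation:
Move 1: B@(3,3) -> caps B=0 W=0
Move 2: W@(0,0) -> caps B=0 W=0
Move 3: B@(0,1) -> caps B=0 W=0
Move 4: W@(1,0) -> caps B=0 W=0
Move 5: B@(2,2) -> caps B=0 W=0
Move 6: W@(1,2) -> caps B=0 W=0
Move 7: B@(0,3) -> caps B=0 W=0
Move 8: W@(2,1) -> caps B=0 W=0
Move 9: B@(1,1) -> caps B=0 W=0
Move 10: W@(1,3) -> caps B=0 W=0
Move 11: B@(2,0) -> caps B=2 W=0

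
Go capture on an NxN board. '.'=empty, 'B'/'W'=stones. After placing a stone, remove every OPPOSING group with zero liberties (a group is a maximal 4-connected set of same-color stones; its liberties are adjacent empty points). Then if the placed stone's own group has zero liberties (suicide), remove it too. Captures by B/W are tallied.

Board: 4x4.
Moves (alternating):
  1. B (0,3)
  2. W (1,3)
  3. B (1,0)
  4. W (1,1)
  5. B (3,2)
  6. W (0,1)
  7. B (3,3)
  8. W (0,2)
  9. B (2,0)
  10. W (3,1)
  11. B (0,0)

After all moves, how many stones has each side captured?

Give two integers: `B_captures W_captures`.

Answer: 0 1

Derivation:
Move 1: B@(0,3) -> caps B=0 W=0
Move 2: W@(1,3) -> caps B=0 W=0
Move 3: B@(1,0) -> caps B=0 W=0
Move 4: W@(1,1) -> caps B=0 W=0
Move 5: B@(3,2) -> caps B=0 W=0
Move 6: W@(0,1) -> caps B=0 W=0
Move 7: B@(3,3) -> caps B=0 W=0
Move 8: W@(0,2) -> caps B=0 W=1
Move 9: B@(2,0) -> caps B=0 W=1
Move 10: W@(3,1) -> caps B=0 W=1
Move 11: B@(0,0) -> caps B=0 W=1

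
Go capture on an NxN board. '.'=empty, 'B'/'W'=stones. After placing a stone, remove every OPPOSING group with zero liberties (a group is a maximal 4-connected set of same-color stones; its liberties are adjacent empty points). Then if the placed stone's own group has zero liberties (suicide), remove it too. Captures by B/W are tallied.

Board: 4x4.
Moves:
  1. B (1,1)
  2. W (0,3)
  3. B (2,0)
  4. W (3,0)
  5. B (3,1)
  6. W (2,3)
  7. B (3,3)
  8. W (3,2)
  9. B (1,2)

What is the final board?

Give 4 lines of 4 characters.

Answer: ...W
.BB.
B..W
.BW.

Derivation:
Move 1: B@(1,1) -> caps B=0 W=0
Move 2: W@(0,3) -> caps B=0 W=0
Move 3: B@(2,0) -> caps B=0 W=0
Move 4: W@(3,0) -> caps B=0 W=0
Move 5: B@(3,1) -> caps B=1 W=0
Move 6: W@(2,3) -> caps B=1 W=0
Move 7: B@(3,3) -> caps B=1 W=0
Move 8: W@(3,2) -> caps B=1 W=1
Move 9: B@(1,2) -> caps B=1 W=1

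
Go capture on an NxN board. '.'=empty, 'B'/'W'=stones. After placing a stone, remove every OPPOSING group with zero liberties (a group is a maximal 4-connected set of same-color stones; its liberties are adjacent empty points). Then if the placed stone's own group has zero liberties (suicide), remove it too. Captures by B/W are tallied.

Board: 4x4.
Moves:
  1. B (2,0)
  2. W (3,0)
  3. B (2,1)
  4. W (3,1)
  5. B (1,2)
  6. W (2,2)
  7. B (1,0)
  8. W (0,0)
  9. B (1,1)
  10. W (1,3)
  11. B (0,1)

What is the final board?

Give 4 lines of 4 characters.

Answer: .B..
BBBW
BBW.
WW..

Derivation:
Move 1: B@(2,0) -> caps B=0 W=0
Move 2: W@(3,0) -> caps B=0 W=0
Move 3: B@(2,1) -> caps B=0 W=0
Move 4: W@(3,1) -> caps B=0 W=0
Move 5: B@(1,2) -> caps B=0 W=0
Move 6: W@(2,2) -> caps B=0 W=0
Move 7: B@(1,0) -> caps B=0 W=0
Move 8: W@(0,0) -> caps B=0 W=0
Move 9: B@(1,1) -> caps B=0 W=0
Move 10: W@(1,3) -> caps B=0 W=0
Move 11: B@(0,1) -> caps B=1 W=0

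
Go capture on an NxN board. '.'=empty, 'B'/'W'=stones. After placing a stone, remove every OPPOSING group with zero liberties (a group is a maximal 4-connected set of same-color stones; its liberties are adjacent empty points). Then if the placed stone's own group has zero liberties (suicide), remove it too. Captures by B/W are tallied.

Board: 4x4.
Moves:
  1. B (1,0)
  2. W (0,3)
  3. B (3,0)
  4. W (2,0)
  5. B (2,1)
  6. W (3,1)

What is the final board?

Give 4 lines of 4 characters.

Move 1: B@(1,0) -> caps B=0 W=0
Move 2: W@(0,3) -> caps B=0 W=0
Move 3: B@(3,0) -> caps B=0 W=0
Move 4: W@(2,0) -> caps B=0 W=0
Move 5: B@(2,1) -> caps B=1 W=0
Move 6: W@(3,1) -> caps B=1 W=0

Answer: ...W
B...
.B..
BW..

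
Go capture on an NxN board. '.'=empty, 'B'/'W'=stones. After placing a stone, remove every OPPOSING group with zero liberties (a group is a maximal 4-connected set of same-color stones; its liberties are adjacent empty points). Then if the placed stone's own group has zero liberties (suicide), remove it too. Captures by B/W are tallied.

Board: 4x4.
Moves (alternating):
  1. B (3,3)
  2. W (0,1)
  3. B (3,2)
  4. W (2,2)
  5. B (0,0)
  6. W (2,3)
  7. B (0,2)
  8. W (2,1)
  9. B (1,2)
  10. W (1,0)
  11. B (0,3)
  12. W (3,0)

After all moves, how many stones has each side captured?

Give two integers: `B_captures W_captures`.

Answer: 0 1

Derivation:
Move 1: B@(3,3) -> caps B=0 W=0
Move 2: W@(0,1) -> caps B=0 W=0
Move 3: B@(3,2) -> caps B=0 W=0
Move 4: W@(2,2) -> caps B=0 W=0
Move 5: B@(0,0) -> caps B=0 W=0
Move 6: W@(2,3) -> caps B=0 W=0
Move 7: B@(0,2) -> caps B=0 W=0
Move 8: W@(2,1) -> caps B=0 W=0
Move 9: B@(1,2) -> caps B=0 W=0
Move 10: W@(1,0) -> caps B=0 W=1
Move 11: B@(0,3) -> caps B=0 W=1
Move 12: W@(3,0) -> caps B=0 W=1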